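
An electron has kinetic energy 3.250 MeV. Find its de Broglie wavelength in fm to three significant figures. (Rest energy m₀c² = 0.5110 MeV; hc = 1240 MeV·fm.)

Total energy E = KE + m₀c² = 3.250 + 0.5110 = 3.7610 MeV.
(pc)² = E² − (m₀c²)² = (3.7610)² − (0.5110)² = 13.88 MeV², so pc = 3.726 MeV.
λ = hc/(pc) = 1240 MeV·fm / 3.726 MeV = 333 fm.

λ = 333 fm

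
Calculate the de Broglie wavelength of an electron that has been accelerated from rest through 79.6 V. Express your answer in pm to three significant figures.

λ = 137 pm

KE = eV = 1.602 × 10⁻¹⁹ × 79.60 = 1.275 × 10⁻¹⁷ J.
p = √(2mKE) = √(2 × 9.109 × 10⁻³¹ × 1.275 × 10⁻¹⁷) = 4.820 × 10⁻²⁴ kg·m/s.
λ = h/p = 6.626 × 10⁻³⁴ / 4.820 × 10⁻²⁴ = 1.37 × 10⁻¹⁰ m = 137 pm.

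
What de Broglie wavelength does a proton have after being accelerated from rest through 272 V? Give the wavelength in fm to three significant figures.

λ = 1740 fm

KE = eV = 1.602 × 10⁻¹⁹ × 272.0 = 4.357 × 10⁻¹⁷ J.
p = √(2mKE) = √(2 × 1.673 × 10⁻²⁷ × 4.357 × 10⁻¹⁷) = 3.818 × 10⁻²² kg·m/s.
λ = h/p = 6.626 × 10⁻³⁴ / 3.818 × 10⁻²² = 1.74 × 10⁻¹² m = 1740 fm.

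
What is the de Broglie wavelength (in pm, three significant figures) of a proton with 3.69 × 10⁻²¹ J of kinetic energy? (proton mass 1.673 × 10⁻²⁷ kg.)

λ = 189 pm

p = √(2mKE) = √(2 × 1.673 × 10⁻²⁷ × 3.690 × 10⁻²¹) = 3.514 × 10⁻²⁴ kg·m/s.
λ = h/p = 6.626 × 10⁻³⁴ / 3.514 × 10⁻²⁴ = 1.89 × 10⁻¹⁰ m = 189 pm.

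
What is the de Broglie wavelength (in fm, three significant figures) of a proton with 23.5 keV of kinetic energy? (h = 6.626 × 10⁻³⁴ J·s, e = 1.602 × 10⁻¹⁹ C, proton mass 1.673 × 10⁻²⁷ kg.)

KE = 23.5 keV = 3.765 × 10⁻¹⁵ J.
p = √(2mKE) = √(2 × 1.673 × 10⁻²⁷ × 3.765 × 10⁻¹⁵) = 3.549 × 10⁻²¹ kg·m/s.
λ = h/p = 6.626 × 10⁻³⁴ / 3.549 × 10⁻²¹ = 1.87 × 10⁻¹³ m = 187 fm.

λ = 187 fm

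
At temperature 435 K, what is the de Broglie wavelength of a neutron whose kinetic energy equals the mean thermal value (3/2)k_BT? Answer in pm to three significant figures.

KE = (3/2)k_BT = 1.5 × 1.381 × 10⁻²³ × 435 = 9.011 × 10⁻²¹ J.
p = √(2mKE) = √(2 × 1.675 × 10⁻²⁷ × 9.011 × 10⁻²¹) = 5.494 × 10⁻²⁴ kg·m/s.
λ = h/p = 1.21 × 10⁻¹⁰ m = 121 pm.

λ = 121 pm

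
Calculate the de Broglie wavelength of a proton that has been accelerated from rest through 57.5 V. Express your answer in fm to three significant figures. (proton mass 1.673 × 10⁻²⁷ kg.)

λ = 3770 fm

KE = eV = 1.602 × 10⁻¹⁹ × 57.50 = 9.212 × 10⁻¹⁸ J.
p = √(2mKE) = √(2 × 1.673 × 10⁻²⁷ × 9.212 × 10⁻¹⁸) = 1.756 × 10⁻²² kg·m/s.
λ = h/p = 6.626 × 10⁻³⁴ / 1.756 × 10⁻²² = 3.77 × 10⁻¹² m = 3770 fm.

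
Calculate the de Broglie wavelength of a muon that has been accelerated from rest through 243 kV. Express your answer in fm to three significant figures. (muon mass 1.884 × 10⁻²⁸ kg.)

λ = 173 fm

KE = eV = 1.602 × 10⁻¹⁹ × 2.430 × 10⁵ = 3.893 × 10⁻¹⁴ J.
p = √(2mKE) = √(2 × 1.884 × 10⁻²⁸ × 3.893 × 10⁻¹⁴) = 3.830 × 10⁻²¹ kg·m/s.
λ = h/p = 6.626 × 10⁻³⁴ / 3.830 × 10⁻²¹ = 1.73 × 10⁻¹³ m = 173 fm.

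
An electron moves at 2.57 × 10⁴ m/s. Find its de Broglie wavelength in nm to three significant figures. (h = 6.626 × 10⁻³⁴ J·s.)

p = mv = 9.109 × 10⁻³¹ × 2.57 × 10⁴ = 2.341 × 10⁻²⁶ kg·m/s.
λ = h/p = 6.626 × 10⁻³⁴ / 2.341 × 10⁻²⁶ = 2.83 × 10⁻⁸ m = 28.3 nm.

λ = 28.3 nm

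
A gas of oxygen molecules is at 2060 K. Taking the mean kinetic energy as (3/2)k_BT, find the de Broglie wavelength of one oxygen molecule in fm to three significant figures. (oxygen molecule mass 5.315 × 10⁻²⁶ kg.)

λ = 9840 fm

KE = (3/2)k_BT = 1.5 × 1.381 × 10⁻²³ × 2060 = 4.267 × 10⁻²⁰ J.
p = √(2mKE) = √(2 × 5.315 × 10⁻²⁶ × 4.267 × 10⁻²⁰) = 6.735 × 10⁻²³ kg·m/s.
λ = h/p = 9.84 × 10⁻¹² m = 9840 fm.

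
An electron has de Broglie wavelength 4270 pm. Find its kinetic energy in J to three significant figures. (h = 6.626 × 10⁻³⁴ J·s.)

p = h/λ = 6.626 × 10⁻³⁴ / 4.270 × 10⁻⁹ = 1.552 × 10⁻²⁵ kg·m/s.
KE = p²/(2m) = (1.552 × 10⁻²⁵)² / (2 × 9.109 × 10⁻³¹) = 1.322 × 10⁻²⁰ J = 1.32 × 10⁻²⁰ J.

KE = 1.32 × 10⁻²⁰ J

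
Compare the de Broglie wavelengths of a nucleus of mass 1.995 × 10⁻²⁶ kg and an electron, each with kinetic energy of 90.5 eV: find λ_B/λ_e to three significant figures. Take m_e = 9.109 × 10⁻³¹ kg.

At fixed KE, p = √(2mKE) so λ = h/p ∝ 1/√m.
λ_B/λ_e = √(m_e/m_B) = √(9.109 × 10⁻³¹/1.995 × 10⁻²⁶) = √(4.566 × 10⁻⁵) = 6.76 × 10⁻³.

λ_B/λ_e = 6.76 × 10⁻³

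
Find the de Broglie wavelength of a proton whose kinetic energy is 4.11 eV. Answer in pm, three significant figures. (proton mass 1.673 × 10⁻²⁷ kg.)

λ = 14.1 pm

KE = 4.11 eV = 6.584 × 10⁻¹⁹ J.
p = √(2mKE) = √(2 × 1.673 × 10⁻²⁷ × 6.584 × 10⁻¹⁹) = 4.694 × 10⁻²³ kg·m/s.
λ = h/p = 6.626 × 10⁻³⁴ / 4.694 × 10⁻²³ = 1.41 × 10⁻¹¹ m = 14.1 pm.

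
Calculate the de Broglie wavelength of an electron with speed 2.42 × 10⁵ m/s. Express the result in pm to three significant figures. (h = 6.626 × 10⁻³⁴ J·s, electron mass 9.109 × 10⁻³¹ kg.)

p = mv = 9.109 × 10⁻³¹ × 2.42 × 10⁵ = 2.204 × 10⁻²⁵ kg·m/s.
λ = h/p = 6.626 × 10⁻³⁴ / 2.204 × 10⁻²⁵ = 3.01 × 10⁻⁹ m = 3010 pm.

λ = 3010 pm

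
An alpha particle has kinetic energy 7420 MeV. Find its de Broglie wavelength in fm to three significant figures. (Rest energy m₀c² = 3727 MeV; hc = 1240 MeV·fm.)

λ = 0.118 fm

Total energy E = KE + m₀c² = 7420 + 3727 = 11147 MeV.
(pc)² = E² − (m₀c²)² = (11147)² − (3727)² = 1.104 × 10⁸ MeV², so pc = 1.051 × 10⁴ MeV.
λ = hc/(pc) = 1240 MeV·fm / 1.051 × 10⁴ MeV = 0.118 fm.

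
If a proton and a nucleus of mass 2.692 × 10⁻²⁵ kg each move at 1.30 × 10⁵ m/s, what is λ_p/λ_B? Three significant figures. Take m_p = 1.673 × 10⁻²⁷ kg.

λ_p/λ_B = 161

At fixed v, p = mv so λ = h/(mv) ∝ 1/m.
λ_p/λ_B = m_B/m_p = 2.692 × 10⁻²⁵/1.673 × 10⁻²⁷ = 161.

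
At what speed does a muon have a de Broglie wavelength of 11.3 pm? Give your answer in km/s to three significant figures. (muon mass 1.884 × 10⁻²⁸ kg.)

v = 311 km/s

p = h/λ = 6.626 × 10⁻³⁴ / 1.130 × 10⁻¹¹ = 5.864 × 10⁻²³ kg·m/s.
v = p/m = 5.864 × 10⁻²³ / 1.884 × 10⁻²⁸ = 3.11 × 10⁵ m/s = 311 km/s.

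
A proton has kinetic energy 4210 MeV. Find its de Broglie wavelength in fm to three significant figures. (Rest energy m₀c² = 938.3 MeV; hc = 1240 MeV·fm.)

λ = 0.245 fm

Total energy E = KE + m₀c² = 4210 + 938.3 = 5148.3 MeV.
(pc)² = E² − (m₀c²)² = (5148.3)² − (938.3)² = 2.562 × 10⁷ MeV², so pc = 5062 MeV.
λ = hc/(pc) = 1240 MeV·fm / 5062 MeV = 0.245 fm.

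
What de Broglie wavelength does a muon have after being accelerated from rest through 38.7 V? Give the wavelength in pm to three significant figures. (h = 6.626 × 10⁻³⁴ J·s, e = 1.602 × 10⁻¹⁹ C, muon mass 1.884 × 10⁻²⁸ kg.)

λ = 13.7 pm

KE = eV = 1.602 × 10⁻¹⁹ × 38.70 = 6.200 × 10⁻¹⁸ J.
p = √(2mKE) = √(2 × 1.884 × 10⁻²⁸ × 6.200 × 10⁻¹⁸) = 4.833 × 10⁻²³ kg·m/s.
λ = h/p = 6.626 × 10⁻³⁴ / 4.833 × 10⁻²³ = 1.37 × 10⁻¹¹ m = 13.7 pm.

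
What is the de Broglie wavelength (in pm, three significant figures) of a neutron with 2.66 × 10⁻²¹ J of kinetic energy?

λ = 222 pm

p = √(2mKE) = √(2 × 1.675 × 10⁻²⁷ × 2.660 × 10⁻²¹) = 2.985 × 10⁻²⁴ kg·m/s.
λ = h/p = 6.626 × 10⁻³⁴ / 2.985 × 10⁻²⁴ = 2.22 × 10⁻¹⁰ m = 222 pm.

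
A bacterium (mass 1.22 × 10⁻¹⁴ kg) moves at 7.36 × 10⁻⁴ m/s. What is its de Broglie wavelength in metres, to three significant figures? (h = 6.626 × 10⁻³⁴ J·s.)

λ = 7.38 × 10⁻¹⁷ m

p = mv = 1.22 × 10⁻¹⁴ × 7.36 × 10⁻⁴ = 8.979 × 10⁻¹⁸ kg·m/s.
λ = h/p = 6.626 × 10⁻³⁴ / 8.979 × 10⁻¹⁸ = 7.38 × 10⁻¹⁷ m.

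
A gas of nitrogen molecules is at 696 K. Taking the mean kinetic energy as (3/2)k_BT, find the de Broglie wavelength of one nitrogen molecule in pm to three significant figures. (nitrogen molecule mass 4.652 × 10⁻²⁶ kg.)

λ = 18.1 pm

KE = (3/2)k_BT = 1.5 × 1.381 × 10⁻²³ × 696 = 1.442 × 10⁻²⁰ J.
p = √(2mKE) = √(2 × 4.652 × 10⁻²⁶ × 1.442 × 10⁻²⁰) = 3.663 × 10⁻²³ kg·m/s.
λ = h/p = 1.81 × 10⁻¹¹ m = 18.1 pm.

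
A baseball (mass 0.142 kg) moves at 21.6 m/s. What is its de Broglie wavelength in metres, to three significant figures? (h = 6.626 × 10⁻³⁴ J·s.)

p = mv = 0.142 × 21.6 = 3.067 kg·m/s.
λ = h/p = 6.626 × 10⁻³⁴ / 3.067 = 2.16 × 10⁻³⁴ m.

λ = 2.16 × 10⁻³⁴ m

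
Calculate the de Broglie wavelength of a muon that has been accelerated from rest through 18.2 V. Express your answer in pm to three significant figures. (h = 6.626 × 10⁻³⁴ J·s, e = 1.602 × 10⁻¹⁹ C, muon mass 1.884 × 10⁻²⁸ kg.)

KE = eV = 1.602 × 10⁻¹⁹ × 18.20 = 2.916 × 10⁻¹⁸ J.
p = √(2mKE) = √(2 × 1.884 × 10⁻²⁸ × 2.916 × 10⁻¹⁸) = 3.315 × 10⁻²³ kg·m/s.
λ = h/p = 6.626 × 10⁻³⁴ / 3.315 × 10⁻²³ = 2.00 × 10⁻¹¹ m = 20.0 pm.

λ = 20.0 pm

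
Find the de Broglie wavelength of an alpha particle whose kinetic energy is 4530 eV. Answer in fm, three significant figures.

KE = 4530 eV = 7.257 × 10⁻¹⁶ J.
p = √(2mKE) = √(2 × 6.645 × 10⁻²⁷ × 7.257 × 10⁻¹⁶) = 3.106 × 10⁻²¹ kg·m/s.
λ = h/p = 6.626 × 10⁻³⁴ / 3.106 × 10⁻²¹ = 2.13 × 10⁻¹³ m = 213 fm.

λ = 213 fm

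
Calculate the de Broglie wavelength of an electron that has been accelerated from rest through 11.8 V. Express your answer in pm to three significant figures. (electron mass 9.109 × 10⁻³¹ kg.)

KE = eV = 1.602 × 10⁻¹⁹ × 11.80 = 1.890 × 10⁻¹⁸ J.
p = √(2mKE) = √(2 × 9.109 × 10⁻³¹ × 1.890 × 10⁻¹⁸) = 1.856 × 10⁻²⁴ kg·m/s.
λ = h/p = 6.626 × 10⁻³⁴ / 1.856 × 10⁻²⁴ = 3.57 × 10⁻¹⁰ m = 357 pm.

λ = 357 pm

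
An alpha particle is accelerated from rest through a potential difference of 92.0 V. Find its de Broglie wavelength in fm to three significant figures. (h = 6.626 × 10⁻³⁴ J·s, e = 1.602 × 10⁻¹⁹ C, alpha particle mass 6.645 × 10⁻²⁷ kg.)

KE = 2eV = 2 × 1.602 × 10⁻¹⁹ × 92.00 = 2.948 × 10⁻¹⁷ J.
p = √(2mKE) = √(2 × 6.645 × 10⁻²⁷ × 2.948 × 10⁻¹⁷) = 6.259 × 10⁻²² kg·m/s.
λ = h/p = 6.626 × 10⁻³⁴ / 6.259 × 10⁻²² = 1.06 × 10⁻¹² m = 1060 fm.

λ = 1060 fm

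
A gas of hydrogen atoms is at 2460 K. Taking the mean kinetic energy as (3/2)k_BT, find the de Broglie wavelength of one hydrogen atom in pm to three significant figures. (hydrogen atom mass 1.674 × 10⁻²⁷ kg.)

KE = (3/2)k_BT = 1.5 × 1.381 × 10⁻²³ × 2460 = 5.096 × 10⁻²⁰ J.
p = √(2mKE) = √(2 × 1.674 × 10⁻²⁷ × 5.096 × 10⁻²⁰) = 1.306 × 10⁻²³ kg·m/s.
λ = h/p = 5.07 × 10⁻¹¹ m = 50.7 pm.

λ = 50.7 pm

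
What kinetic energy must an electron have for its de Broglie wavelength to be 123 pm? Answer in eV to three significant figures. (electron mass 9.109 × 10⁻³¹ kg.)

p = h/λ = 6.626 × 10⁻³⁴ / 1.230 × 10⁻¹⁰ = 5.387 × 10⁻²⁴ kg·m/s.
KE = p²/(2m) = (5.387 × 10⁻²⁴)² / (2 × 9.109 × 10⁻³¹) = 1.593 × 10⁻¹⁷ J = 99.4 eV.

KE = 99.4 eV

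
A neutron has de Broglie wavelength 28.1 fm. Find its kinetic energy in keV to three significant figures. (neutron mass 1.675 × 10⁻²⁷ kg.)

KE = 1040 keV

p = h/λ = 6.626 × 10⁻³⁴ / 2.810 × 10⁻¹⁴ = 2.358 × 10⁻²⁰ kg·m/s.
KE = p²/(2m) = (2.358 × 10⁻²⁰)² / (2 × 1.675 × 10⁻²⁷) = 1.660 × 10⁻¹³ J = 1040 keV.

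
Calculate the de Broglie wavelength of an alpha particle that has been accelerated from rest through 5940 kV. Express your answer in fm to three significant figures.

λ = 4.17 fm

KE = 2eV = 2 × 1.602 × 10⁻¹⁹ × 5.940 × 10⁶ = 1.903 × 10⁻¹² J.
p = √(2mKE) = √(2 × 6.645 × 10⁻²⁷ × 1.903 × 10⁻¹²) = 1.590 × 10⁻¹⁹ kg·m/s.
λ = h/p = 6.626 × 10⁻³⁴ / 1.590 × 10⁻¹⁹ = 4.17 × 10⁻¹⁵ m = 4.17 fm.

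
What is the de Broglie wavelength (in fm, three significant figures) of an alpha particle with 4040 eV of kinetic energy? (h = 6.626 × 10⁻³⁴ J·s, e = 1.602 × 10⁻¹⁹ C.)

λ = 226 fm

KE = 4040 eV = 6.472 × 10⁻¹⁶ J.
p = √(2mKE) = √(2 × 6.645 × 10⁻²⁷ × 6.472 × 10⁻¹⁶) = 2.933 × 10⁻²¹ kg·m/s.
λ = h/p = 6.626 × 10⁻³⁴ / 2.933 × 10⁻²¹ = 2.26 × 10⁻¹³ m = 226 fm.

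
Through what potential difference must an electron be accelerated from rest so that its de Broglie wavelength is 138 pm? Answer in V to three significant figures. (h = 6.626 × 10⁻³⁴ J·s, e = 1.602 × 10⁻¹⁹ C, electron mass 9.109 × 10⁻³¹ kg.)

p = h/λ = 6.626 × 10⁻³⁴ / 1.380 × 10⁻¹⁰ = 4.801 × 10⁻²⁴ kg·m/s.
KE = p²/(2m) = 1.265 × 10⁻¹⁷ J.
V = KE/e = 1.265 × 10⁻¹⁷ / (1.602 × 10⁻¹⁹) = 79.0 V.

V = 79.0 V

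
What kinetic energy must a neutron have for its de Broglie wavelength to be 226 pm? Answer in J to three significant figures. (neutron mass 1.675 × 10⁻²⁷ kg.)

p = h/λ = 6.626 × 10⁻³⁴ / 2.260 × 10⁻¹⁰ = 2.932 × 10⁻²⁴ kg·m/s.
KE = p²/(2m) = (2.932 × 10⁻²⁴)² / (2 × 1.675 × 10⁻²⁷) = 2.566 × 10⁻²¹ J = 2.57 × 10⁻²¹ J.

KE = 2.57 × 10⁻²¹ J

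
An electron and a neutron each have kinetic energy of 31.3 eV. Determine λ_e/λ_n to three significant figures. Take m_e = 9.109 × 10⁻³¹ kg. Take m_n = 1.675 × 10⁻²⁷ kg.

λ_e/λ_n = 42.9

At fixed KE, p = √(2mKE) so λ = h/p ∝ 1/√m.
λ_e/λ_n = √(m_n/m_e) = √(1.675 × 10⁻²⁷/9.109 × 10⁻³¹) = √(1839) = 42.9.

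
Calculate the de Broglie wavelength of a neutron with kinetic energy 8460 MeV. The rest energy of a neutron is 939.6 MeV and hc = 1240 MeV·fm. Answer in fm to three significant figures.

Total energy E = KE + m₀c² = 8460 + 939.6 = 9399.6 MeV.
(pc)² = E² − (m₀c²)² = (9399.6)² − (939.6)² = 8.747 × 10⁷ MeV², so pc = 9353 MeV.
λ = hc/(pc) = 1240 MeV·fm / 9353 MeV = 0.133 fm.

λ = 0.133 fm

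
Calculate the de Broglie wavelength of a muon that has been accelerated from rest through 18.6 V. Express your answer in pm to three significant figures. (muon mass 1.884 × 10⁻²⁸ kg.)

KE = eV = 1.602 × 10⁻¹⁹ × 18.60 = 2.980 × 10⁻¹⁸ J.
p = √(2mKE) = √(2 × 1.884 × 10⁻²⁸ × 2.980 × 10⁻¹⁸) = 3.351 × 10⁻²³ kg·m/s.
λ = h/p = 6.626 × 10⁻³⁴ / 3.351 × 10⁻²³ = 1.98 × 10⁻¹¹ m = 19.8 pm.

λ = 19.8 pm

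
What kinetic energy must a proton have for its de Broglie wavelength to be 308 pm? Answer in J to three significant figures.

KE = 1.38 × 10⁻²¹ J

p = h/λ = 6.626 × 10⁻³⁴ / 3.080 × 10⁻¹⁰ = 2.151 × 10⁻²⁴ kg·m/s.
KE = p²/(2m) = (2.151 × 10⁻²⁴)² / (2 × 1.673 × 10⁻²⁷) = 1.383 × 10⁻²¹ J = 1.38 × 10⁻²¹ J.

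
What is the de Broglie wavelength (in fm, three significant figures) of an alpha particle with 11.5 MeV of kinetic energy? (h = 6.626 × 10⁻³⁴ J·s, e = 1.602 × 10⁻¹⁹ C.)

KE = 11.5 MeV = 1.842 × 10⁻¹² J.
p = √(2mKE) = √(2 × 6.645 × 10⁻²⁷ × 1.842 × 10⁻¹²) = 1.565 × 10⁻¹⁹ kg·m/s.
λ = h/p = 6.626 × 10⁻³⁴ / 1.565 × 10⁻¹⁹ = 4.23 × 10⁻¹⁵ m = 4.23 fm.

λ = 4.23 fm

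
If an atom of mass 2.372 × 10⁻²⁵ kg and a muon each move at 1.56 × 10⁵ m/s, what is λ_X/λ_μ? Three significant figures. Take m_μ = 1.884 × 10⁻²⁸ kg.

λ_X/λ_μ = 7.94 × 10⁻⁴

At fixed v, p = mv so λ = h/(mv) ∝ 1/m.
λ_X/λ_μ = m_μ/m_X = 1.884 × 10⁻²⁸/2.372 × 10⁻²⁵ = 7.94 × 10⁻⁴.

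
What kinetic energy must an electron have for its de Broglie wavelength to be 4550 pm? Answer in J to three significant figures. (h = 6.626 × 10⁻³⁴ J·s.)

p = h/λ = 6.626 × 10⁻³⁴ / 4.550 × 10⁻⁹ = 1.456 × 10⁻²⁵ kg·m/s.
KE = p²/(2m) = (1.456 × 10⁻²⁵)² / (2 × 9.109 × 10⁻³¹) = 1.164 × 10⁻²⁰ J = 1.16 × 10⁻²⁰ J.

KE = 1.16 × 10⁻²⁰ J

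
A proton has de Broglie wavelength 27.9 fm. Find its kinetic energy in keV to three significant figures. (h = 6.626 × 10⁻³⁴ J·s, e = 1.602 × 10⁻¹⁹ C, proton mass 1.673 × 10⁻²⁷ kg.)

KE = 1050 keV

p = h/λ = 6.626 × 10⁻³⁴ / 2.790 × 10⁻¹⁴ = 2.375 × 10⁻²⁰ kg·m/s.
KE = p²/(2m) = (2.375 × 10⁻²⁰)² / (2 × 1.673 × 10⁻²⁷) = 1.686 × 10⁻¹³ J = 1050 keV.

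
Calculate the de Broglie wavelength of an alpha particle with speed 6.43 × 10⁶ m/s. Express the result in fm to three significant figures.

p = mv = 6.645 × 10⁻²⁷ × 6.43 × 10⁶ = 4.273 × 10⁻²⁰ kg·m/s.
λ = h/p = 6.626 × 10⁻³⁴ / 4.273 × 10⁻²⁰ = 1.55 × 10⁻¹⁴ m = 15.5 fm.

λ = 15.5 fm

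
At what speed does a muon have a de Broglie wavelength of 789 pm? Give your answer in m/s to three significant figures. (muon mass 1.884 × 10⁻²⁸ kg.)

p = h/λ = 6.626 × 10⁻³⁴ / 7.890 × 10⁻¹⁰ = 8.398 × 10⁻²⁵ kg·m/s.
v = p/m = 8.398 × 10⁻²⁵ / 1.884 × 10⁻²⁸ = 4.46 × 10³ m/s = 4460 m/s.

v = 4460 m/s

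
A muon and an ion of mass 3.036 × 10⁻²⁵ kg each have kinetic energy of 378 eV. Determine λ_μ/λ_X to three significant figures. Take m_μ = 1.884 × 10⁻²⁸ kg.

At fixed KE, p = √(2mKE) so λ = h/p ∝ 1/√m.
λ_μ/λ_X = √(m_X/m_μ) = √(3.036 × 10⁻²⁵/1.884 × 10⁻²⁸) = √(1611) = 40.1.

λ_μ/λ_X = 40.1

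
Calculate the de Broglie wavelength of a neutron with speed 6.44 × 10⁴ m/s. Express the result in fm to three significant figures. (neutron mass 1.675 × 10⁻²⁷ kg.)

p = mv = 1.675 × 10⁻²⁷ × 6.44 × 10⁴ = 1.079 × 10⁻²² kg·m/s.
λ = h/p = 6.626 × 10⁻³⁴ / 1.079 × 10⁻²² = 6.14 × 10⁻¹² m = 6140 fm.

λ = 6140 fm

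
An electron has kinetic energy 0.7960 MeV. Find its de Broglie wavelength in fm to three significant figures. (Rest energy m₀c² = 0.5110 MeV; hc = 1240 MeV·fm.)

λ = 1030 fm

Total energy E = KE + m₀c² = 0.7960 + 0.5110 = 1.3070 MeV.
(pc)² = E² − (m₀c²)² = (1.3070)² − (0.5110)² = 1.447 MeV², so pc = 1.203 MeV.
λ = hc/(pc) = 1240 MeV·fm / 1.203 MeV = 1030 fm.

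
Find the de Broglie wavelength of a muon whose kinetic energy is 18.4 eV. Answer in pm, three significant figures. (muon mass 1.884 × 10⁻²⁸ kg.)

λ = 19.9 pm

KE = 18.4 eV = 2.948 × 10⁻¹⁸ J.
p = √(2mKE) = √(2 × 1.884 × 10⁻²⁸ × 2.948 × 10⁻¹⁸) = 3.333 × 10⁻²³ kg·m/s.
λ = h/p = 6.626 × 10⁻³⁴ / 3.333 × 10⁻²³ = 1.99 × 10⁻¹¹ m = 19.9 pm.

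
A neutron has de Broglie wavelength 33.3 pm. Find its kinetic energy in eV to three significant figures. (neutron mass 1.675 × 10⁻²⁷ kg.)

p = h/λ = 6.626 × 10⁻³⁴ / 3.330 × 10⁻¹¹ = 1.990 × 10⁻²³ kg·m/s.
KE = p²/(2m) = (1.990 × 10⁻²³)² / (2 × 1.675 × 10⁻²⁷) = 1.182 × 10⁻¹⁹ J = 0.738 eV.

KE = 0.738 eV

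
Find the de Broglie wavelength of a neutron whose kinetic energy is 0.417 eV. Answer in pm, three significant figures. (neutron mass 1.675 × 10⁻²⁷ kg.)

λ = 44.3 pm

KE = 0.417 eV = 6.680 × 10⁻²⁰ J.
p = √(2mKE) = √(2 × 1.675 × 10⁻²⁷ × 6.680 × 10⁻²⁰) = 1.496 × 10⁻²³ kg·m/s.
λ = h/p = 6.626 × 10⁻³⁴ / 1.496 × 10⁻²³ = 4.43 × 10⁻¹¹ m = 44.3 pm.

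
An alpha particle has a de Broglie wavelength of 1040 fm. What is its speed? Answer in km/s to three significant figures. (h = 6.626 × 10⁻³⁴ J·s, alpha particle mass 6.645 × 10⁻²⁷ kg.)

v = 95.9 km/s

p = h/λ = 6.626 × 10⁻³⁴ / 1.040 × 10⁻¹² = 6.371 × 10⁻²² kg·m/s.
v = p/m = 6.371 × 10⁻²² / 6.645 × 10⁻²⁷ = 9.59 × 10⁴ m/s = 95.9 km/s.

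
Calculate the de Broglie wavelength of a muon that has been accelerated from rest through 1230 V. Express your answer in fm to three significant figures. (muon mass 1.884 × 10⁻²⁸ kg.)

λ = 2430 fm

KE = eV = 1.602 × 10⁻¹⁹ × 1230 = 1.970 × 10⁻¹⁶ J.
p = √(2mKE) = √(2 × 1.884 × 10⁻²⁸ × 1.970 × 10⁻¹⁶) = 2.725 × 10⁻²² kg·m/s.
λ = h/p = 6.626 × 10⁻³⁴ / 2.725 × 10⁻²² = 2.43 × 10⁻¹² m = 2430 fm.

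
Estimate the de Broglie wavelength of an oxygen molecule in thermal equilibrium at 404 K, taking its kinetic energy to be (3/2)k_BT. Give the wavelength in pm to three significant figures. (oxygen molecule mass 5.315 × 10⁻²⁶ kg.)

λ = 22.2 pm

KE = (3/2)k_BT = 1.5 × 1.381 × 10⁻²³ × 404 = 8.369 × 10⁻²¹ J.
p = √(2mKE) = √(2 × 5.315 × 10⁻²⁶ × 8.369 × 10⁻²¹) = 2.983 × 10⁻²³ kg·m/s.
λ = h/p = 2.22 × 10⁻¹¹ m = 22.2 pm.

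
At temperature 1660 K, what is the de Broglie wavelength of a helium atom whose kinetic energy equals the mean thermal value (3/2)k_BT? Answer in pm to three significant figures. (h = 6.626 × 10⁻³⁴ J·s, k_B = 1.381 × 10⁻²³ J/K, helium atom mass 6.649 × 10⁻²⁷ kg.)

λ = 31.0 pm

KE = (3/2)k_BT = 1.5 × 1.381 × 10⁻²³ × 1660 = 3.439 × 10⁻²⁰ J.
p = √(2mKE) = √(2 × 6.649 × 10⁻²⁷ × 3.439 × 10⁻²⁰) = 2.138 × 10⁻²³ kg·m/s.
λ = h/p = 3.10 × 10⁻¹¹ m = 31.0 pm.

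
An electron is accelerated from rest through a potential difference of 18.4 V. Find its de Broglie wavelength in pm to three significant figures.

KE = eV = 1.602 × 10⁻¹⁹ × 18.40 = 2.948 × 10⁻¹⁸ J.
p = √(2mKE) = √(2 × 9.109 × 10⁻³¹ × 2.948 × 10⁻¹⁸) = 2.317 × 10⁻²⁴ kg·m/s.
λ = h/p = 6.626 × 10⁻³⁴ / 2.317 × 10⁻²⁴ = 2.86 × 10⁻¹⁰ m = 286 pm.

λ = 286 pm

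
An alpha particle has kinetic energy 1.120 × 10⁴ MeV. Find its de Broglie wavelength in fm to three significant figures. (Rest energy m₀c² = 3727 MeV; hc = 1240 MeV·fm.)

λ = 0.0858 fm

Total energy E = KE + m₀c² = 1.120 × 10⁴ + 3727 = 14927 MeV.
(pc)² = E² − (m₀c²)² = (14927)² − (3727)² = 2.089 × 10⁸ MeV², so pc = 1.445 × 10⁴ MeV.
λ = hc/(pc) = 1240 MeV·fm / 1.445 × 10⁴ MeV = 0.0858 fm.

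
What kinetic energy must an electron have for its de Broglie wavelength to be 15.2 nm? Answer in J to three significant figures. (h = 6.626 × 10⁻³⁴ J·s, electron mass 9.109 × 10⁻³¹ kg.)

p = h/λ = 6.626 × 10⁻³⁴ / 1.520 × 10⁻⁸ = 4.359 × 10⁻²⁶ kg·m/s.
KE = p²/(2m) = (4.359 × 10⁻²⁶)² / (2 × 9.109 × 10⁻³¹) = 1.043 × 10⁻²¹ J = 1.04 × 10⁻²¹ J.

KE = 1.04 × 10⁻²¹ J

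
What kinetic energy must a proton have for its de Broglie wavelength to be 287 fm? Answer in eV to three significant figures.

KE = 9940 eV

p = h/λ = 6.626 × 10⁻³⁴ / 2.870 × 10⁻¹³ = 2.309 × 10⁻²¹ kg·m/s.
KE = p²/(2m) = (2.309 × 10⁻²¹)² / (2 × 1.673 × 10⁻²⁷) = 1.593 × 10⁻¹⁵ J = 9940 eV.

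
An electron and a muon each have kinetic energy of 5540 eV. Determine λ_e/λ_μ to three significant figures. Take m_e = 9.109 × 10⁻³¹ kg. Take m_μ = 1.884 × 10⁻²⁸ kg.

At fixed KE, p = √(2mKE) so λ = h/p ∝ 1/√m.
λ_e/λ_μ = √(m_μ/m_e) = √(1.884 × 10⁻²⁸/9.109 × 10⁻³¹) = √(206.8) = 14.4.

λ_e/λ_μ = 14.4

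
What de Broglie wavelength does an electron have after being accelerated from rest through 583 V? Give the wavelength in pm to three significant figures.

λ = 50.8 pm

KE = eV = 1.602 × 10⁻¹⁹ × 583.0 = 9.340 × 10⁻¹⁷ J.
p = √(2mKE) = √(2 × 9.109 × 10⁻³¹ × 9.340 × 10⁻¹⁷) = 1.304 × 10⁻²³ kg·m/s.
λ = h/p = 6.626 × 10⁻³⁴ / 1.304 × 10⁻²³ = 5.08 × 10⁻¹¹ m = 50.8 pm.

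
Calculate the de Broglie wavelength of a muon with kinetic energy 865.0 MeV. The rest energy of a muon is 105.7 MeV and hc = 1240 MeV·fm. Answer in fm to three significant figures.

Total energy E = KE + m₀c² = 865.0 + 105.7 = 970.7 MeV.
(pc)² = E² − (m₀c²)² = (970.7)² − (105.7)² = 9.311 × 10⁵ MeV², so pc = 964.9 MeV.
λ = hc/(pc) = 1240 MeV·fm / 964.9 MeV = 1.29 fm.

λ = 1.29 fm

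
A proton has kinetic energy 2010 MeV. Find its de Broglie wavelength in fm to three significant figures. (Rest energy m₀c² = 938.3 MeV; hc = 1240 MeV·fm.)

Total energy E = KE + m₀c² = 2010 + 938.3 = 2948.3 MeV.
(pc)² = E² − (m₀c²)² = (2948.3)² − (938.3)² = 7.812 × 10⁶ MeV², so pc = 2795 MeV.
λ = hc/(pc) = 1240 MeV·fm / 2795 MeV = 0.444 fm.

λ = 0.444 fm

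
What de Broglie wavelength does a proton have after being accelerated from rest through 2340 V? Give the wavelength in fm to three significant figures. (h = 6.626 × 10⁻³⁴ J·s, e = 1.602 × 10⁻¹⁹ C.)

λ = 592 fm

KE = eV = 1.602 × 10⁻¹⁹ × 2340 = 3.749 × 10⁻¹⁶ J.
p = √(2mKE) = √(2 × 1.673 × 10⁻²⁷ × 3.749 × 10⁻¹⁶) = 1.120 × 10⁻²¹ kg·m/s.
λ = h/p = 6.626 × 10⁻³⁴ / 1.120 × 10⁻²¹ = 5.92 × 10⁻¹³ m = 592 fm.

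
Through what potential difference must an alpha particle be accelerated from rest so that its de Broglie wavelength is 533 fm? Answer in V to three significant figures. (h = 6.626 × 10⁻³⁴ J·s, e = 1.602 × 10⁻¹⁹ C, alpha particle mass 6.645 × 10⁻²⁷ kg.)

V = 363 V

p = h/λ = 6.626 × 10⁻³⁴ / 5.330 × 10⁻¹³ = 1.243 × 10⁻²¹ kg·m/s.
KE = p²/(2m) = 1.163 × 10⁻¹⁶ J.
V = KE/2e = 1.163 × 10⁻¹⁶ / (2 × 1.602 × 10⁻¹⁹) = 363 V.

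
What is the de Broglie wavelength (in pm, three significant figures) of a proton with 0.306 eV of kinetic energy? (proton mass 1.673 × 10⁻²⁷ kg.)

λ = 51.7 pm

KE = 0.306 eV = 4.902 × 10⁻²⁰ J.
p = √(2mKE) = √(2 × 1.673 × 10⁻²⁷ × 4.902 × 10⁻²⁰) = 1.281 × 10⁻²³ kg·m/s.
λ = h/p = 6.626 × 10⁻³⁴ / 1.281 × 10⁻²³ = 5.17 × 10⁻¹¹ m = 51.7 pm.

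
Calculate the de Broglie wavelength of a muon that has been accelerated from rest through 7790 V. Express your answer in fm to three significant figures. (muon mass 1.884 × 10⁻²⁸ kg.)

λ = 966 fm

KE = eV = 1.602 × 10⁻¹⁹ × 7790 = 1.248 × 10⁻¹⁵ J.
p = √(2mKE) = √(2 × 1.884 × 10⁻²⁸ × 1.248 × 10⁻¹⁵) = 6.857 × 10⁻²² kg·m/s.
λ = h/p = 6.626 × 10⁻³⁴ / 6.857 × 10⁻²² = 9.66 × 10⁻¹³ m = 966 fm.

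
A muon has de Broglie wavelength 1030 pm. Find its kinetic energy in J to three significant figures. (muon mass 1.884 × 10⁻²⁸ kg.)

KE = 1.10 × 10⁻²¹ J

p = h/λ = 6.626 × 10⁻³⁴ / 1.030 × 10⁻⁹ = 6.433 × 10⁻²⁵ kg·m/s.
KE = p²/(2m) = (6.433 × 10⁻²⁵)² / (2 × 1.884 × 10⁻²⁸) = 1.098 × 10⁻²¹ J = 1.10 × 10⁻²¹ J.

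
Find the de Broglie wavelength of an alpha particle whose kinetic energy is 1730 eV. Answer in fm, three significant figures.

λ = 345 fm

KE = 1730 eV = 2.771 × 10⁻¹⁶ J.
p = √(2mKE) = √(2 × 6.645 × 10⁻²⁷ × 2.771 × 10⁻¹⁶) = 1.919 × 10⁻²¹ kg·m/s.
λ = h/p = 6.626 × 10⁻³⁴ / 1.919 × 10⁻²¹ = 3.45 × 10⁻¹³ m = 345 fm.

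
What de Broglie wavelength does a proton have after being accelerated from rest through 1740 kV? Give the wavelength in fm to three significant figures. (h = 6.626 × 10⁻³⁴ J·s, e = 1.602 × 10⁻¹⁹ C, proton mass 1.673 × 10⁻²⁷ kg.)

KE = eV = 1.602 × 10⁻¹⁹ × 1.740 × 10⁶ = 2.787 × 10⁻¹³ J.
p = √(2mKE) = √(2 × 1.673 × 10⁻²⁷ × 2.787 × 10⁻¹³) = 3.054 × 10⁻²⁰ kg·m/s.
λ = h/p = 6.626 × 10⁻³⁴ / 3.054 × 10⁻²⁰ = 2.17 × 10⁻¹⁴ m = 21.7 fm.

λ = 21.7 fm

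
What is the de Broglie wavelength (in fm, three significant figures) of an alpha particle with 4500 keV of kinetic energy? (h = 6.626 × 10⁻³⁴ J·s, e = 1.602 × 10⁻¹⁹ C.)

KE = 4500 keV = 7.209 × 10⁻¹³ J.
p = √(2mKE) = √(2 × 6.645 × 10⁻²⁷ × 7.209 × 10⁻¹³) = 9.788 × 10⁻²⁰ kg·m/s.
λ = h/p = 6.626 × 10⁻³⁴ / 9.788 × 10⁻²⁰ = 6.77 × 10⁻¹⁵ m = 6.77 fm.

λ = 6.77 fm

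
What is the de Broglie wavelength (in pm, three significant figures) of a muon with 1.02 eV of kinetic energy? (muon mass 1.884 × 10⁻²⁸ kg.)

λ = 84.4 pm

KE = 1.02 eV = 1.634 × 10⁻¹⁹ J.
p = √(2mKE) = √(2 × 1.884 × 10⁻²⁸ × 1.634 × 10⁻¹⁹) = 7.847 × 10⁻²⁴ kg·m/s.
λ = h/p = 6.626 × 10⁻³⁴ / 7.847 × 10⁻²⁴ = 8.44 × 10⁻¹¹ m = 84.4 pm.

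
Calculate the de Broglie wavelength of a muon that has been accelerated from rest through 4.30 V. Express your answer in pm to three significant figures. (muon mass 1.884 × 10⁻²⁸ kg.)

λ = 41.1 pm

KE = eV = 1.602 × 10⁻¹⁹ × 4.300 = 6.889 × 10⁻¹⁹ J.
p = √(2mKE) = √(2 × 1.884 × 10⁻²⁸ × 6.889 × 10⁻¹⁹) = 1.611 × 10⁻²³ kg·m/s.
λ = h/p = 6.626 × 10⁻³⁴ / 1.611 × 10⁻²³ = 4.11 × 10⁻¹¹ m = 41.1 pm.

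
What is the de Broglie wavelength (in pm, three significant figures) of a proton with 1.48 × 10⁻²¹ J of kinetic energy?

p = √(2mKE) = √(2 × 1.673 × 10⁻²⁷ × 1.480 × 10⁻²¹) = 2.225 × 10⁻²⁴ kg·m/s.
λ = h/p = 6.626 × 10⁻³⁴ / 2.225 × 10⁻²⁴ = 2.98 × 10⁻¹⁰ m = 298 pm.

λ = 298 pm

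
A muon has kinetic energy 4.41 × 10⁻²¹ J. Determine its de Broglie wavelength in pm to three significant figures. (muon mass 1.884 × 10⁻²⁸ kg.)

p = √(2mKE) = √(2 × 1.884 × 10⁻²⁸ × 4.410 × 10⁻²¹) = 1.289 × 10⁻²⁴ kg·m/s.
λ = h/p = 6.626 × 10⁻³⁴ / 1.289 × 10⁻²⁴ = 5.14 × 10⁻¹⁰ m = 514 pm.

λ = 514 pm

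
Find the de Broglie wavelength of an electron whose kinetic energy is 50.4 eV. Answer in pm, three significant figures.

KE = 50.4 eV = 8.074 × 10⁻¹⁸ J.
p = √(2mKE) = √(2 × 9.109 × 10⁻³¹ × 8.074 × 10⁻¹⁸) = 3.835 × 10⁻²⁴ kg·m/s.
λ = h/p = 6.626 × 10⁻³⁴ / 3.835 × 10⁻²⁴ = 1.73 × 10⁻¹⁰ m = 173 pm.

λ = 173 pm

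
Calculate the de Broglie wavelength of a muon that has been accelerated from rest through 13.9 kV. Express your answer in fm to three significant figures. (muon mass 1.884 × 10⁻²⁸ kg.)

λ = 723 fm

KE = eV = 1.602 × 10⁻¹⁹ × 1.390 × 10⁴ = 2.227 × 10⁻¹⁵ J.
p = √(2mKE) = √(2 × 1.884 × 10⁻²⁸ × 2.227 × 10⁻¹⁵) = 9.160 × 10⁻²² kg·m/s.
λ = h/p = 6.626 × 10⁻³⁴ / 9.160 × 10⁻²² = 7.23 × 10⁻¹³ m = 723 fm.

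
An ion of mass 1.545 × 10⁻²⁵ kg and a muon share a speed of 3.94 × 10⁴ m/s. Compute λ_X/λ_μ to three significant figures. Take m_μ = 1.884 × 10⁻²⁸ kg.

λ_X/λ_μ = 1.22 × 10⁻³

At fixed v, p = mv so λ = h/(mv) ∝ 1/m.
λ_X/λ_μ = m_μ/m_X = 1.884 × 10⁻²⁸/1.545 × 10⁻²⁵ = 1.22 × 10⁻³.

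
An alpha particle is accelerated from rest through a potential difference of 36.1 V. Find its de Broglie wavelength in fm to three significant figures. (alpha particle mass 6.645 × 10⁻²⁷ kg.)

KE = 2eV = 2 × 1.602 × 10⁻¹⁹ × 36.10 = 1.157 × 10⁻¹⁷ J.
p = √(2mKE) = √(2 × 6.645 × 10⁻²⁷ × 1.157 × 10⁻¹⁷) = 3.921 × 10⁻²² kg·m/s.
λ = h/p = 6.626 × 10⁻³⁴ / 3.921 × 10⁻²² = 1.69 × 10⁻¹² m = 1690 fm.

λ = 1690 fm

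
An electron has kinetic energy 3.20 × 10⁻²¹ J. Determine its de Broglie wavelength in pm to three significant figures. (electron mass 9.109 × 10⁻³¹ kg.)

λ = 8680 pm

p = √(2mKE) = √(2 × 9.109 × 10⁻³¹ × 3.200 × 10⁻²¹) = 7.635 × 10⁻²⁶ kg·m/s.
λ = h/p = 6.626 × 10⁻³⁴ / 7.635 × 10⁻²⁶ = 8.68 × 10⁻⁹ m = 8680 pm.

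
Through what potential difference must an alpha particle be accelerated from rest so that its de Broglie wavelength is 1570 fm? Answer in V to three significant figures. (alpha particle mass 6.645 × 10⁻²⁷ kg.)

V = 41.8 V

p = h/λ = 6.626 × 10⁻³⁴ / 1.570 × 10⁻¹² = 4.220 × 10⁻²² kg·m/s.
KE = p²/(2m) = 1.340 × 10⁻¹⁷ J.
V = KE/2e = 1.340 × 10⁻¹⁷ / (2 × 1.602 × 10⁻¹⁹) = 41.8 V.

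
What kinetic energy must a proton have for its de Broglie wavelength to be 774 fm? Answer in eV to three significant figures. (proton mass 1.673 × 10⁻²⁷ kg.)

KE = 1370 eV

p = h/λ = 6.626 × 10⁻³⁴ / 7.740 × 10⁻¹³ = 8.561 × 10⁻²² kg·m/s.
KE = p²/(2m) = (8.561 × 10⁻²²)² / (2 × 1.673 × 10⁻²⁷) = 2.190 × 10⁻¹⁶ J = 1370 eV.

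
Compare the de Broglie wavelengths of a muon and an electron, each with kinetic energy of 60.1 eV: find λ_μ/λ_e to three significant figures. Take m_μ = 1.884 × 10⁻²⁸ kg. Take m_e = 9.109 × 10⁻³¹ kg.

At fixed KE, p = √(2mKE) so λ = h/p ∝ 1/√m.
λ_μ/λ_e = √(m_e/m_μ) = √(9.109 × 10⁻³¹/1.884 × 10⁻²⁸) = √(4.835 × 10⁻³) = 0.0695.

λ_μ/λ_e = 0.0695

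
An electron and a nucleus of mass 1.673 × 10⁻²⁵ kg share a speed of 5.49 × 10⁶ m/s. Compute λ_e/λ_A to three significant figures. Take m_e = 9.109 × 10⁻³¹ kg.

λ_e/λ_A = 1.84 × 10⁵

At fixed v, p = mv so λ = h/(mv) ∝ 1/m.
λ_e/λ_A = m_A/m_e = 1.673 × 10⁻²⁵/9.109 × 10⁻³¹ = 1.84 × 10⁵.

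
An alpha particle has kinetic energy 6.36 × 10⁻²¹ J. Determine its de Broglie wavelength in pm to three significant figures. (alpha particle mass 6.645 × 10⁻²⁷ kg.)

p = √(2mKE) = √(2 × 6.645 × 10⁻²⁷ × 6.360 × 10⁻²¹) = 9.194 × 10⁻²⁴ kg·m/s.
λ = h/p = 6.626 × 10⁻³⁴ / 9.194 × 10⁻²⁴ = 7.21 × 10⁻¹¹ m = 72.1 pm.

λ = 72.1 pm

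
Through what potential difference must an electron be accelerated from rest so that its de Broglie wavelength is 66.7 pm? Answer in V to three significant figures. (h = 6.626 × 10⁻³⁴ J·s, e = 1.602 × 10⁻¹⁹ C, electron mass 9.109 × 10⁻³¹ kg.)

V = 338 V

p = h/λ = 6.626 × 10⁻³⁴ / 6.670 × 10⁻¹¹ = 9.934 × 10⁻²⁴ kg·m/s.
KE = p²/(2m) = 5.417 × 10⁻¹⁷ J.
V = KE/e = 5.417 × 10⁻¹⁷ / (1.602 × 10⁻¹⁹) = 338 V.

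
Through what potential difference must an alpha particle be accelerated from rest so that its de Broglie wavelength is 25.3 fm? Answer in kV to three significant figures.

V = 161 kV

p = h/λ = 6.626 × 10⁻³⁴ / 2.530 × 10⁻¹⁴ = 2.619 × 10⁻²⁰ kg·m/s.
KE = p²/(2m) = 5.161 × 10⁻¹⁴ J.
V = KE/2e = 5.161 × 10⁻¹⁴ / (2 × 1.602 × 10⁻¹⁹) = 161 kV.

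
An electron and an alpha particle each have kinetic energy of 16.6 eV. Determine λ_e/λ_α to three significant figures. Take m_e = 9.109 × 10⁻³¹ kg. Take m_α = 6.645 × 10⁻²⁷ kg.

At fixed KE, p = √(2mKE) so λ = h/p ∝ 1/√m.
λ_e/λ_α = √(m_α/m_e) = √(6.645 × 10⁻²⁷/9.109 × 10⁻³¹) = √(7295) = 85.4.

λ_e/λ_α = 85.4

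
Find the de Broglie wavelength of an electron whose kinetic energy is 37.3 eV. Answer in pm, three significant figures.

KE = 37.3 eV = 5.975 × 10⁻¹⁸ J.
p = √(2mKE) = √(2 × 9.109 × 10⁻³¹ × 5.975 × 10⁻¹⁸) = 3.299 × 10⁻²⁴ kg·m/s.
λ = h/p = 6.626 × 10⁻³⁴ / 3.299 × 10⁻²⁴ = 2.01 × 10⁻¹⁰ m = 201 pm.

λ = 201 pm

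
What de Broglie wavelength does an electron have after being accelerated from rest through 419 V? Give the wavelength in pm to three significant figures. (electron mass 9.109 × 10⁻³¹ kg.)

KE = eV = 1.602 × 10⁻¹⁹ × 419.0 = 6.712 × 10⁻¹⁷ J.
p = √(2mKE) = √(2 × 9.109 × 10⁻³¹ × 6.712 × 10⁻¹⁷) = 1.106 × 10⁻²³ kg·m/s.
λ = h/p = 6.626 × 10⁻³⁴ / 1.106 × 10⁻²³ = 5.99 × 10⁻¹¹ m = 59.9 pm.

λ = 59.9 pm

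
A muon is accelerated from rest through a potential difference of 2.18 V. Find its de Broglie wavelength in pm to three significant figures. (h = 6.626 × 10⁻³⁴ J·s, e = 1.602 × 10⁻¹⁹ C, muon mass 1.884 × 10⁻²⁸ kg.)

λ = 57.8 pm

KE = eV = 1.602 × 10⁻¹⁹ × 2.180 = 3.492 × 10⁻¹⁹ J.
p = √(2mKE) = √(2 × 1.884 × 10⁻²⁸ × 3.492 × 10⁻¹⁹) = 1.147 × 10⁻²³ kg·m/s.
λ = h/p = 6.626 × 10⁻³⁴ / 1.147 × 10⁻²³ = 5.78 × 10⁻¹¹ m = 57.8 pm.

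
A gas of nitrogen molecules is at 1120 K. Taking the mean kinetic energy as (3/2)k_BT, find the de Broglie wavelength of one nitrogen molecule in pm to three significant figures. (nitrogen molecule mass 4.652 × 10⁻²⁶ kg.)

KE = (3/2)k_BT = 1.5 × 1.381 × 10⁻²³ × 1120 = 2.320 × 10⁻²⁰ J.
p = √(2mKE) = √(2 × 4.652 × 10⁻²⁶ × 2.320 × 10⁻²⁰) = 4.646 × 10⁻²³ kg·m/s.
λ = h/p = 1.43 × 10⁻¹¹ m = 14.3 pm.

λ = 14.3 pm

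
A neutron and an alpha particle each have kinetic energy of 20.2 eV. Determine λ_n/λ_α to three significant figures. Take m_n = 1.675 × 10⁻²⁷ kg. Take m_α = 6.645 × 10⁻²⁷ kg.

At fixed KE, p = √(2mKE) so λ = h/p ∝ 1/√m.
λ_n/λ_α = √(m_α/m_n) = √(6.645 × 10⁻²⁷/1.675 × 10⁻²⁷) = √(3.967) = 1.99.

λ_n/λ_α = 1.99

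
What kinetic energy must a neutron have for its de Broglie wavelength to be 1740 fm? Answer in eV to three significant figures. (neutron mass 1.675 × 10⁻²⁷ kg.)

p = h/λ = 6.626 × 10⁻³⁴ / 1.740 × 10⁻¹² = 3.808 × 10⁻²² kg·m/s.
KE = p²/(2m) = (3.808 × 10⁻²²)² / (2 × 1.675 × 10⁻²⁷) = 4.329 × 10⁻¹⁷ J = 270 eV.

KE = 270 eV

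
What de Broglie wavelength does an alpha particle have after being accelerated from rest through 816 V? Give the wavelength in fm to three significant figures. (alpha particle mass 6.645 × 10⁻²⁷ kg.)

λ = 355 fm

KE = 2eV = 2 × 1.602 × 10⁻¹⁹ × 816.0 = 2.614 × 10⁻¹⁶ J.
p = √(2mKE) = √(2 × 6.645 × 10⁻²⁷ × 2.614 × 10⁻¹⁶) = 1.864 × 10⁻²¹ kg·m/s.
λ = h/p = 6.626 × 10⁻³⁴ / 1.864 × 10⁻²¹ = 3.55 × 10⁻¹³ m = 355 fm.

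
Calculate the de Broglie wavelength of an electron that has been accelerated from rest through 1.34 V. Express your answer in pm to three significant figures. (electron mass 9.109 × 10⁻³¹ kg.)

KE = eV = 1.602 × 10⁻¹⁹ × 1.340 = 2.147 × 10⁻¹⁹ J.
p = √(2mKE) = √(2 × 9.109 × 10⁻³¹ × 2.147 × 10⁻¹⁹) = 6.254 × 10⁻²⁵ kg·m/s.
λ = h/p = 6.626 × 10⁻³⁴ / 6.254 × 10⁻²⁵ = 1.06 × 10⁻⁹ m = 1060 pm.

λ = 1060 pm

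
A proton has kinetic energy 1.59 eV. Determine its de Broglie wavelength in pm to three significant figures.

KE = 1.59 eV = 2.547 × 10⁻¹⁹ J.
p = √(2mKE) = √(2 × 1.673 × 10⁻²⁷ × 2.547 × 10⁻¹⁹) = 2.919 × 10⁻²³ kg·m/s.
λ = h/p = 6.626 × 10⁻³⁴ / 2.919 × 10⁻²³ = 2.27 × 10⁻¹¹ m = 22.7 pm.

λ = 22.7 pm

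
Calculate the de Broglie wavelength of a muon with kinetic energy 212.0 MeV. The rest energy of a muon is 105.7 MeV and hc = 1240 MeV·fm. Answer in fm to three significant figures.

Total energy E = KE + m₀c² = 212.0 + 105.7 = 317.7 MeV.
(pc)² = E² − (m₀c²)² = (317.7)² − (105.7)² = 8.976 × 10⁴ MeV², so pc = 299.6 MeV.
λ = hc/(pc) = 1240 MeV·fm / 299.6 MeV = 4.14 fm.

λ = 4.14 fm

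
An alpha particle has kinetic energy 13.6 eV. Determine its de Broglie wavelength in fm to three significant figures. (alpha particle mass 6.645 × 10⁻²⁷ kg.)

λ = 3890 fm

KE = 13.6 eV = 2.179 × 10⁻¹⁸ J.
p = √(2mKE) = √(2 × 6.645 × 10⁻²⁷ × 2.179 × 10⁻¹⁸) = 1.702 × 10⁻²² kg·m/s.
λ = h/p = 6.626 × 10⁻³⁴ / 1.702 × 10⁻²² = 3.89 × 10⁻¹² m = 3890 fm.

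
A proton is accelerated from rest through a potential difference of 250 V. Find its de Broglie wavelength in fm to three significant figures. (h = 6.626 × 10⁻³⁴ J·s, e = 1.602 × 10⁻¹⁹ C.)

KE = eV = 1.602 × 10⁻¹⁹ × 250.0 = 4.005 × 10⁻¹⁷ J.
p = √(2mKE) = √(2 × 1.673 × 10⁻²⁷ × 4.005 × 10⁻¹⁷) = 3.661 × 10⁻²² kg·m/s.
λ = h/p = 6.626 × 10⁻³⁴ / 3.661 × 10⁻²² = 1.81 × 10⁻¹² m = 1810 fm.

λ = 1810 fm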